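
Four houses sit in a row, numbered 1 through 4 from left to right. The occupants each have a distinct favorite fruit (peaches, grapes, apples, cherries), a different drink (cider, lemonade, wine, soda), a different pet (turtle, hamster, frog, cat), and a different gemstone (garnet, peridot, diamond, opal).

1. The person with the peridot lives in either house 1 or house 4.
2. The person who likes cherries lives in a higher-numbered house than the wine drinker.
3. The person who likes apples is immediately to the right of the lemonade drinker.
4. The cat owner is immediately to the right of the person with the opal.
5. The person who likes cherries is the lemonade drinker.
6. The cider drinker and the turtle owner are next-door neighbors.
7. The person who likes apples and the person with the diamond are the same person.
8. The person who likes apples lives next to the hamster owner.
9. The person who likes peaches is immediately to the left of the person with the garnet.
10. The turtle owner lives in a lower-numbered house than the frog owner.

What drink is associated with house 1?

So house 1 gets turtle for pet.
Clue 6: the cider drinker is in house 2.
So house 1 gets wine for drink.
That leaves lemonade as the drink for house 3.
That leaves soda as the drink for house 4.
By clue 3, the person who likes apples is in house 4.
From clue 5, the person who likes cherries must be in house 3.
Clue 7: the person with the diamond is in house 4.
By clue 8, the hamster owner is in house 3.
The only gemstone still possible for house 1 is peridot.
House 2 gemstone: only garnet fits.
The only gemstone still possible for house 3 is opal.
From clue 4, the cat owner must be in house 4.
From clue 9, the person who likes peaches must be in house 1.
The only favorite fruit still possible for house 2 is grapes.
The only pet still possible for house 2 is frog.
So: house 1 = peaches/wine/turtle/peridot, house 2 = grapes/cider/frog/garnet, house 3 = cherries/lemonade/hamster/opal, house 4 = apples/soda/cat/diamond.

wine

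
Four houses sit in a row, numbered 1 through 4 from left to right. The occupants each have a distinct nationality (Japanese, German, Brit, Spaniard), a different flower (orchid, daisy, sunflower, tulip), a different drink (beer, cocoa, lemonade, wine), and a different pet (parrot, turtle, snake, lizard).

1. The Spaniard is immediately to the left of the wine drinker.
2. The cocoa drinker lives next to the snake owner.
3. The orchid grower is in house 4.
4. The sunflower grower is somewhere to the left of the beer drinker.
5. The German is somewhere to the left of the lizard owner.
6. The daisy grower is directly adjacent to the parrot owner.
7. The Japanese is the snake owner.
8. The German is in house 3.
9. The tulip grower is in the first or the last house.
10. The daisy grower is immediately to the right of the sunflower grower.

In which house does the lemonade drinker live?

1

The orchid grower is in house 4 (clue 3).
Clue 8 places the German in house 3.
House 1 flower: only tulip fits.
Clue 5 places the lizard owner in house 4.
By clue 10, the daisy grower is in house 3.
From clue 10, the sunflower grower must be in house 2.
Clue 6 places the parrot owner in house 2.
That leaves Brit as the nationality for house 4.
House 1 pet: only snake fits.
The only pet still possible for house 3 is turtle.
From clue 2, the cocoa drinker must be in house 2.
The Japanese is in house 1 (clue 7).
That leaves Spaniard as the nationality for house 2.
House 1's drink must be lemonade (nothing else left).
So house 3 gets wine for drink.
House 4 drink: only beer fits.
So: house 1 = Japanese/tulip/lemonade/snake, house 2 = Spaniard/sunflower/cocoa/parrot, house 3 = German/daisy/wine/turtle, house 4 = Brit/orchid/beer/lizard.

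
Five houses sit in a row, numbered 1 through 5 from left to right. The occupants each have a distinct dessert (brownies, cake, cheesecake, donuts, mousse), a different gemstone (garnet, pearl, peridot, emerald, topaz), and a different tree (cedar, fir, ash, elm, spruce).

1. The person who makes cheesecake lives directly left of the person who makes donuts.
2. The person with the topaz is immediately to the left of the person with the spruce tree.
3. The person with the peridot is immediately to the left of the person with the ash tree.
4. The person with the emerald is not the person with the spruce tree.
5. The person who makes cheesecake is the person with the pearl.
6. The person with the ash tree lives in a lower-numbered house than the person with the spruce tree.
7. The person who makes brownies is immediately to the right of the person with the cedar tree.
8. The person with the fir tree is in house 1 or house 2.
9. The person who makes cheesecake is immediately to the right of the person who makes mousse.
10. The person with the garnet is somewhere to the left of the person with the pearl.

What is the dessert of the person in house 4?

cheesecake

House 5's gemstone must be emerald (nothing else left).
House 5's tree must be elm (nothing else left).
So house 4 gets pearl for gemstone.
The person who makes cheesecake is in house 4 (clue 5).
By clue 9, the person who makes mousse is in house 3.
House 1 dessert: only cake fits.
So house 2 gets brownies for dessert.
So house 5 gets donuts for dessert.
Clue 7: the person with the cedar tree is in house 1.
House 2 tree: only fir fits.
House 3's tree must be ash (nothing else left).
That leaves spruce as the tree for house 4.
By clue 2, the person with the topaz is in house 3.
The person with the peridot is in house 2 (clue 3).
So house 1 gets garnet for gemstone.
So: house 1 = cake/garnet/cedar, house 2 = brownies/peridot/fir, house 3 = mousse/topaz/ash, house 4 = cheesecake/pearl/spruce, house 5 = donuts/emerald/elm.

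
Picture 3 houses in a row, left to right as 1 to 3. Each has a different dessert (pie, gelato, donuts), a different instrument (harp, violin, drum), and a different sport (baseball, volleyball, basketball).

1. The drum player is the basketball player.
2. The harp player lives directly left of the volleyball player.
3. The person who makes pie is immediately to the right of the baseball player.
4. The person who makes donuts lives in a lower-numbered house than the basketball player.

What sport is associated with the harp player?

House 1's sport must be baseball (nothing else left).
From clue 3, the person who makes pie must be in house 2.
House 1 dessert: only donuts fits.
So house 3 gets gelato for dessert.
The drum player is narrowed to house 2 or 3; consider each.
Placing it in house 2 leads to a contradiction, so it's in house 3.
By clue 1, the basketball player is in house 3.
So house 2 gets volleyball for sport.
The harp player is in house 1 (clue 2).
House 2 instrument: only violin fits.
So: house 1 = donuts/harp/baseball, house 2 = pie/violin/volleyball, house 3 = gelato/drum/basketball.

baseball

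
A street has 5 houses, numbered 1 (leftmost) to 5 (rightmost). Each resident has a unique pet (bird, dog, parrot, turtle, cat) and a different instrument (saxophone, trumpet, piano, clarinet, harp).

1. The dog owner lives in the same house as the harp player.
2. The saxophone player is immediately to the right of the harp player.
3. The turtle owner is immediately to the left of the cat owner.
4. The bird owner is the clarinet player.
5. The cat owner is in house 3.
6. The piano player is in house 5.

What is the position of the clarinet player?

4

From clue 5, the cat owner must be in house 3.
By clue 6, the piano player is in house 5.
Clue 3: the turtle owner is in house 2.
House 5's pet must be parrot (nothing else left).
Clue 1: the dog owner is in house 1.
By clue 1, the harp player is in house 1.
Clue 2 places the saxophone player in house 2.
The only pet still possible for house 4 is bird.
House 3 instrument: only trumpet fits.
The only instrument still possible for house 4 is clarinet.
So: house 1 = dog/harp, house 2 = turtle/saxophone, house 3 = cat/trumpet, house 4 = bird/clarinet, house 5 = parrot/piano.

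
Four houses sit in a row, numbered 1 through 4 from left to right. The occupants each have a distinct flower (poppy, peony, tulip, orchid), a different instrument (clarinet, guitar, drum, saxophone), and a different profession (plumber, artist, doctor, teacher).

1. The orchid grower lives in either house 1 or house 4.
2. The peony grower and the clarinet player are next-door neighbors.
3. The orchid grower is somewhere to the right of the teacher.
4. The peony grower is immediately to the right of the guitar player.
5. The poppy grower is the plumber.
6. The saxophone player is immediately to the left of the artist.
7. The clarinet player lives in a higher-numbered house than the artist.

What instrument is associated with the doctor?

The orchid grower is in house 4 (clue 3).
The only profession still possible for house 4 is doctor.
The peony grower is narrowed to house 2 or 3; consider each.
Placing it in house 2 leads to a contradiction, so it's in house 3.
By clue 2, the clarinet player is in house 4.
The guitar player is in house 2 (clue 4).
The only instrument still possible for house 1 is saxophone.
The only instrument still possible for house 3 is drum.
By clue 6, the artist is in house 2.
House 3 profession: only teacher fits.
The poppy grower is in house 1 (clue 5).
That leaves tulip as the flower for house 2.
That leaves plumber as the profession for house 1.
So: house 1 = poppy/saxophone/plumber, house 2 = tulip/guitar/artist, house 3 = peony/drum/teacher, house 4 = orchid/clarinet/doctor.

clarinet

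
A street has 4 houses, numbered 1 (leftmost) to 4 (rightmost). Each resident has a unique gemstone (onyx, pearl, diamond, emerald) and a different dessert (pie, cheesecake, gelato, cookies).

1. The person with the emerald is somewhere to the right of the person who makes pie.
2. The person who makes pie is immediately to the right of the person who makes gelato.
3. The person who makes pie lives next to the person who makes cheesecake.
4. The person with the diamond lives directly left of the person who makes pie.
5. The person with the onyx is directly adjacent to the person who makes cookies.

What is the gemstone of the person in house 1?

diamond

The person with the diamond is narrowed to house 1 or 2; consider each.
Placing it in house 2 leads to a contradiction, so it's in house 1.
By clue 4, the person who makes pie is in house 2.
House 1 dessert: only gelato fits.
From clue 3, the person who makes cheesecake must be in house 3.
House 4's dessert must be cookies (nothing else left).
From clue 5, the person with the onyx must be in house 3.
House 2 gemstone: only pearl fits.
So house 4 gets emerald for gemstone.
So: house 1 = diamond/gelato, house 2 = pearl/pie, house 3 = onyx/cheesecake, house 4 = emerald/cookies.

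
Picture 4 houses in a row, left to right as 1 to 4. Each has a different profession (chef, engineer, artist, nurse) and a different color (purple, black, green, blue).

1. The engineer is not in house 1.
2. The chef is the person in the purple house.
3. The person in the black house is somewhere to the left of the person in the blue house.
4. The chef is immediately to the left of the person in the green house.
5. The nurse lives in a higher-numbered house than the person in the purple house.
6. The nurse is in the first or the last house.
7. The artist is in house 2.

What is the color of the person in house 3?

black

From clue 6, the nurse must be in house 4.
By clue 7, the artist is in house 2.
The only profession still possible for house 1 is chef.
So house 3 gets engineer for profession.
Clue 2: the person in the purple house is in house 1.
From clue 4, the person in the green house must be in house 2.
House 4 color: only blue fits.
House 3 color: only black fits.
So: house 1 = chef/purple, house 2 = artist/green, house 3 = engineer/black, house 4 = nurse/blue.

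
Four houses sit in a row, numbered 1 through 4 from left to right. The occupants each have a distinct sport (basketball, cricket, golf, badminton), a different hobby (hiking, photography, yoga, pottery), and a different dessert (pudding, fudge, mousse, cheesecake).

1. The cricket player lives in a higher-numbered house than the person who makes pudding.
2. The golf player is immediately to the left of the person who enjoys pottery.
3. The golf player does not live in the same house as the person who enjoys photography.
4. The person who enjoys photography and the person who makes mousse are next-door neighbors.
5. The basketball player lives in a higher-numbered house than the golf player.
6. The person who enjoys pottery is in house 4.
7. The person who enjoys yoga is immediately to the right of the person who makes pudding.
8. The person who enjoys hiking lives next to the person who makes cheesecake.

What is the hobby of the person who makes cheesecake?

pottery

The person who enjoys pottery is in house 4 (clue 6).
The golf player is in house 3 (clue 2).
By clue 5, the basketball player is in house 4.
House 1 sport: only badminton fits.
The only sport still possible for house 2 is cricket.
From clue 1, the person who makes pudding must be in house 1.
Clue 7: the person who enjoys yoga is in house 2.
House 3's hobby must be hiking (nothing else left).
By clue 4, the person who makes mousse is in house 2.
The only hobby still possible for house 1 is photography.
House 3's dessert must be fudge (nothing else left).
House 4 dessert: only cheesecake fits.
So: house 1 = badminton/photography/pudding, house 2 = cricket/yoga/mousse, house 3 = golf/hiking/fudge, house 4 = basketball/pottery/cheesecake.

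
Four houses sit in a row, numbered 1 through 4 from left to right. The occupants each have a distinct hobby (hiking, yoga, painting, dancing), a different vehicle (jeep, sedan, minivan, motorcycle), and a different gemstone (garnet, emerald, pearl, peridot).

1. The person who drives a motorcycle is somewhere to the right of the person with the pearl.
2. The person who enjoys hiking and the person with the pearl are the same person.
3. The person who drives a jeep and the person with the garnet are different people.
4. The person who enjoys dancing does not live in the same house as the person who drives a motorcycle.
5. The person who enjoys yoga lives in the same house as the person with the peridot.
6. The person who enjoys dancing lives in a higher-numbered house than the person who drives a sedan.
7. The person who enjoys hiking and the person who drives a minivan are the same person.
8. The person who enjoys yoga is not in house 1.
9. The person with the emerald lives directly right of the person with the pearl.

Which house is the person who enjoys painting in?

1

The person who enjoys dancing is narrowed to house 2 or 3 or 4; consider each.
Placing it in house 2 and house 4 leads to a contradiction, so it's in house 3.
House 3 vehicle: only jeep fits.
That leaves motorcycle as the vehicle for house 4.
So house 3 gets emerald for gemstone.
By clue 9, the person with the pearl is in house 2.
House 1's gemstone must be garnet (nothing else left).
That leaves peridot as the gemstone for house 4.
From clue 2, the person who enjoys hiking must be in house 2.
Clue 5 places the person who enjoys yoga in house 4.
The person who drives a minivan is in house 2 (clue 7).
House 1 hobby: only painting fits.
House 1's vehicle must be sedan (nothing else left).
So: house 1 = painting/sedan/garnet, house 2 = hiking/minivan/pearl, house 3 = dancing/jeep/emerald, house 4 = yoga/motorcycle/peridot.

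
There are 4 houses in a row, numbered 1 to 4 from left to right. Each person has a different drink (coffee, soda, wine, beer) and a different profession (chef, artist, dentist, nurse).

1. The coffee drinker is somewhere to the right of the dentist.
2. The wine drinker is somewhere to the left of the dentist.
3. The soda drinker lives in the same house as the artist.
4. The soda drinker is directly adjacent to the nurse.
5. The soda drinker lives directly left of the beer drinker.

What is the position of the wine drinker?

The coffee drinker is narrowed to house 3 or 4; consider each.
Placing it in house 3 leads to a contradiction, so it's in house 4.
That leaves beer as the drink for house 3.
From clue 5, the soda drinker must be in house 2.
House 1's drink must be wine (nothing else left).
House 4 profession: only chef fits.
By clue 3, the artist is in house 2.
That leaves nurse as the profession for house 1.
House 3 profession: only dentist fits.
So: house 1 = wine/nurse, house 2 = soda/artist, house 3 = beer/dentist, house 4 = coffee/chef.

1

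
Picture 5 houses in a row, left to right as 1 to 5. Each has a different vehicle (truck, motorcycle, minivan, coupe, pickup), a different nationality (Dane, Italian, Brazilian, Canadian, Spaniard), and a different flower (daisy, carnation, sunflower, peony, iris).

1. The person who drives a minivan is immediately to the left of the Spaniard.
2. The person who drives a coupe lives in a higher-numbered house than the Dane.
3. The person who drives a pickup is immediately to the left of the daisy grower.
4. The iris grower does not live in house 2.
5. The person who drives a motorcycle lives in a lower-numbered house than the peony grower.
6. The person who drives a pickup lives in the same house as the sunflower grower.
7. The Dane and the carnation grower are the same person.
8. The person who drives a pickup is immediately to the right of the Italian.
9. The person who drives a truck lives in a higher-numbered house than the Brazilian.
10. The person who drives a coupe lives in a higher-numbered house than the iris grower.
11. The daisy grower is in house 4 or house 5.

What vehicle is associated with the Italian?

The person who drives a pickup is narrowed to house 3 or 4; consider each.
Placing it in house 3 leads to a contradiction, so it's in house 4.
Clue 3: the daisy grower is in house 5.
By clue 6, the sunflower grower is in house 4.
Clue 8 places the Italian in house 3.
House 5's nationality must be Canadian (nothing else left).
The person who drives a minivan is narrowed to house 1 or 3; consider each.
Placing it in house 1 leads to a contradiction, so it's in house 3.
Clue 1 places the Spaniard in house 4.
That leaves motorcycle as the vehicle for house 1.
The person who drives a coupe is narrowed to house 2 or 5; consider each.
Placing it in house 2 leads to a contradiction, so it's in house 5.
The only vehicle still possible for house 2 is truck.
Clue 9 places the Brazilian in house 1.
House 2 nationality: only Dane fits.
From clue 7, the carnation grower must be in house 2.
House 1's flower must be iris (nothing else left).
That leaves peony as the flower for house 3.
So: house 1 = motorcycle/Brazilian/iris, house 2 = truck/Dane/carnation, house 3 = minivan/Italian/peony, house 4 = pickup/Spaniard/sunflower, house 5 = coupe/Canadian/daisy.

minivan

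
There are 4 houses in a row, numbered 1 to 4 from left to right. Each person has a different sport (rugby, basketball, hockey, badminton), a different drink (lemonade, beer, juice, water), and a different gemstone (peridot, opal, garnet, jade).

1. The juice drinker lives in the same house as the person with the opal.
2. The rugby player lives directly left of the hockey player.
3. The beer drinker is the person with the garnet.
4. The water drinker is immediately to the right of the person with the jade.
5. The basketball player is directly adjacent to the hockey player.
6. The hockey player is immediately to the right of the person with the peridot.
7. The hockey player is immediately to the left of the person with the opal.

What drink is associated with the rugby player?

The hockey player is narrowed to house 2 or 3; consider each.
Placing it in house 2 leads to a contradiction, so it's in house 3.
By clue 2, the rugby player is in house 2.
The person with the peridot is in house 2 (clue 6).
By clue 7, the person with the opal is in house 4.
House 1's sport must be badminton (nothing else left).
The only sport still possible for house 4 is basketball.
Clue 1 places the juice drinker in house 4.
House 2 drink: only water fits.
Clue 4: the person with the jade is in house 1.
House 3's gemstone must be garnet (nothing else left).
Clue 3: the beer drinker is in house 3.
The only drink still possible for house 1 is lemonade.
So: house 1 = badminton/lemonade/jade, house 2 = rugby/water/peridot, house 3 = hockey/beer/garnet, house 4 = basketball/juice/opal.

water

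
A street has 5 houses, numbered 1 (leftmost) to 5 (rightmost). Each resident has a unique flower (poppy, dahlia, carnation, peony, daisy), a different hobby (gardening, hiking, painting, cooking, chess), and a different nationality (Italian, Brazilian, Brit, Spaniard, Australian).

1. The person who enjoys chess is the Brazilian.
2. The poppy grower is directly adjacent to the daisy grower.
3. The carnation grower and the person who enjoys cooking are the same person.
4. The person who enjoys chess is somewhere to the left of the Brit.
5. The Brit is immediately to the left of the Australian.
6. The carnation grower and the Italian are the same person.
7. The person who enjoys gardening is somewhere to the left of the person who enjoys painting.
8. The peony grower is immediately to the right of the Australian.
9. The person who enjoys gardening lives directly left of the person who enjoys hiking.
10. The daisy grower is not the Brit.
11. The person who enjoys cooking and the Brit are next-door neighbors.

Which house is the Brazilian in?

1

House 5 nationality: only Spaniard fits.
The peony grower is narrowed to house 4 or 5; consider each.
Placing it in house 4 leads to a contradiction, so it's in house 5.
Clue 8: the Australian is in house 4.
By clue 5, the Brit is in house 3.
Clue 3: the carnation grower is in house 2.
From clue 3, the person who enjoys cooking must be in house 2.
Clue 6: the Italian is in house 2.
House 1's hobby must be chess (nothing else left).
That leaves Brazilian as the nationality for house 1.
The poppy grower is in house 3 (clue 2).
Clue 2: the daisy grower is in house 4.
House 1 flower: only dahlia fits.
So house 3 gets gardening for hobby.
Clue 9 places the person who enjoys hiking in house 4.
That leaves painting as the hobby for house 5.
So: house 1 = dahlia/chess/Brazilian, house 2 = carnation/cooking/Italian, house 3 = poppy/gardening/Brit, house 4 = daisy/hiking/Australian, house 5 = peony/painting/Spaniard.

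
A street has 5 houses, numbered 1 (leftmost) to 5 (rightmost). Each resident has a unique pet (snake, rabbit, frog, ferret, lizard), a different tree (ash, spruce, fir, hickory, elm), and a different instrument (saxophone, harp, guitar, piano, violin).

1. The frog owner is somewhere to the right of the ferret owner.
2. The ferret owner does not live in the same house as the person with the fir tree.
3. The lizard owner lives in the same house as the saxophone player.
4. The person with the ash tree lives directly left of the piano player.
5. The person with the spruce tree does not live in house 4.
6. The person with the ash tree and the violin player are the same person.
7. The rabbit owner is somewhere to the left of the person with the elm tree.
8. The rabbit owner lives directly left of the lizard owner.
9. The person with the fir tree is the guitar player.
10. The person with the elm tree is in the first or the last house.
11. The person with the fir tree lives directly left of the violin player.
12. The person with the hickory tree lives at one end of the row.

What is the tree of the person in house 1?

hickory

Clue 10 places the person with the elm tree in house 5.
House 4 tree: only ash fits.
By clue 4, the piano player is in house 5.
Clue 6 places the violin player in house 4.
Clue 11 places the person with the fir tree in house 3.
The only tree still possible for house 1 is hickory.
So house 2 gets spruce for tree.
Clue 9: the guitar player is in house 3.
House 1 instrument: only harp fits.
The only instrument still possible for house 2 is saxophone.
The lizard owner is in house 2 (clue 3).
By clue 8, the rabbit owner is in house 1.
Clue 1: the frog owner is in house 5.
That leaves snake as the pet for house 3.
House 4's pet must be ferret (nothing else left).
So: house 1 = rabbit/hickory/harp, house 2 = lizard/spruce/saxophone, house 3 = snake/fir/guitar, house 4 = ferret/ash/violin, house 5 = frog/elm/piano.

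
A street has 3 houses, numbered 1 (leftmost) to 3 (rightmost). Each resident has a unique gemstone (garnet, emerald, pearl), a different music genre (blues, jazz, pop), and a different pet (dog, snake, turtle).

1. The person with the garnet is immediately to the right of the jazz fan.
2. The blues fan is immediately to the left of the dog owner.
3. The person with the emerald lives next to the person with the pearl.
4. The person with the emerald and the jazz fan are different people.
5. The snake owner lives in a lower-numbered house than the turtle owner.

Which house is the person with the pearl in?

2

House 3 music genre: only pop fits.
The only pet still possible for house 1 is snake.
The person with the garnet is narrowed to house 2 or 3; consider each.
Placing it in house 2 leads to a contradiction, so it's in house 3.
The jazz fan is in house 2 (clue 1).
So house 1 gets emerald for gemstone.
The only gemstone still possible for house 2 is pearl.
House 1 music genre: only blues fits.
By clue 2, the dog owner is in house 2.
That leaves turtle as the pet for house 3.
So: house 1 = emerald/blues/snake, house 2 = pearl/jazz/dog, house 3 = garnet/pop/turtle.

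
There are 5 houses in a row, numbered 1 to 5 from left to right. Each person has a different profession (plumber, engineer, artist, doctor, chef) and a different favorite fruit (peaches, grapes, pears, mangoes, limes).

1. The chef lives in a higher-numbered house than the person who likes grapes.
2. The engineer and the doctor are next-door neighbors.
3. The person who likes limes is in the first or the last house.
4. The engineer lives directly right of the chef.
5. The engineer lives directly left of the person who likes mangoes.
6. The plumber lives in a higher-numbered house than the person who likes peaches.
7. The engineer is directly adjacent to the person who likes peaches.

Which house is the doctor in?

4

So house 1 gets artist for profession.
The chef is narrowed to house 2 or 3; consider each.
Placing it in house 3 leads to a contradiction, so it's in house 2.
By clue 1, the person who likes grapes is in house 1.
From clue 4, the engineer must be in house 3.
By clue 5, the person who likes mangoes is in house 4.
House 3's favorite fruit must be pears (nothing else left).
So house 5 gets limes for favorite fruit.
By clue 2, the doctor is in house 4.
House 5's profession must be plumber (nothing else left).
House 2's favorite fruit must be peaches (nothing else left).
So: house 1 = artist/grapes, house 2 = chef/peaches, house 3 = engineer/pears, house 4 = doctor/mangoes, house 5 = plumber/limes.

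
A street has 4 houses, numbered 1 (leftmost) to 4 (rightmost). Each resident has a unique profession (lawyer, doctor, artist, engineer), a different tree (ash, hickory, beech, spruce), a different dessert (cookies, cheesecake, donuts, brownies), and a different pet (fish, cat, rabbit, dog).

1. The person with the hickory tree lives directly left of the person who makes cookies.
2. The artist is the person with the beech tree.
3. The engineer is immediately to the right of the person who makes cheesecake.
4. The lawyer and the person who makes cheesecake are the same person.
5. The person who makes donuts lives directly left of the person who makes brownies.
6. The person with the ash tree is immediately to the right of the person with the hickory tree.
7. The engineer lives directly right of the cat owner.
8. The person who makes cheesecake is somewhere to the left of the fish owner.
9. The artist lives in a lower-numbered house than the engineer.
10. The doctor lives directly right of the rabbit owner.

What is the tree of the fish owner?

The artist is narrowed to house 1 or 2 or 3; consider each.
Placing it in house 2 and house 3 leads to a contradiction, so it's in house 1.
By clue 2, the person with the beech tree is in house 1.
The only dessert still possible for house 1 is donuts.
Clue 5: the person who makes brownies is in house 2.
The only dessert still possible for house 4 is cookies.
From clue 1, the person with the hickory tree must be in house 3.
Clue 3: the engineer is in house 4.
From clue 4, the lawyer must be in house 3.
The person with the ash tree is in house 4 (clue 6).
Clue 7 places the cat owner in house 3.
Clue 8: the fish owner is in house 4.
That leaves doctor as the profession for house 2.
So house 2 gets spruce for tree.
House 3 dessert: only cheesecake fits.
Clue 10: the rabbit owner is in house 1.
So house 2 gets dog for pet.
So: house 1 = artist/beech/donuts/rabbit, house 2 = doctor/spruce/brownies/dog, house 3 = lawyer/hickory/cheesecake/cat, house 4 = engineer/ash/cookies/fish.

ash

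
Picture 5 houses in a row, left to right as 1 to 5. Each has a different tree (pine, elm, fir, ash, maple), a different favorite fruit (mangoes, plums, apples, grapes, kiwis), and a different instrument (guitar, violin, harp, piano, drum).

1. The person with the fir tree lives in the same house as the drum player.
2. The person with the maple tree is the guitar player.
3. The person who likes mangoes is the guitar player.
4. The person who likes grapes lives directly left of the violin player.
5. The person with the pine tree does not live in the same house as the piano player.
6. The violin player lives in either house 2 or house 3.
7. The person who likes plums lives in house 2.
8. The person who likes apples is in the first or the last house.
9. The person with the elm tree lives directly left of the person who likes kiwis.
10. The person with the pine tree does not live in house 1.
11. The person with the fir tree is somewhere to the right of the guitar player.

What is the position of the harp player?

From clue 7, the person who likes plums must be in house 2.
Clue 4 places the person who likes grapes in house 1.
Clue 4 places the violin player in house 2.
House 5's favorite fruit must be apples (nothing else left).
House 1's tree must be ash (nothing else left).
The person with the elm tree is narrowed to house 2 or 3; consider each.
Placing it in house 3 leads to a contradiction, so it's in house 2.
Clue 9: the person who likes kiwis is in house 3.
House 4's favorite fruit must be mangoes (nothing else left).
Clue 3: the guitar player is in house 4.
Clue 11: the person with the fir tree is in house 5.
House 5 instrument: only drum fits.
The person with the maple tree is in house 4 (clue 2).
The only tree still possible for house 3 is pine.
The piano player is in house 1 (clue 5).
That leaves harp as the instrument for house 3.
So: house 1 = ash/grapes/piano, house 2 = elm/plums/violin, house 3 = pine/kiwis/harp, house 4 = maple/mangoes/guitar, house 5 = fir/apples/drum.

3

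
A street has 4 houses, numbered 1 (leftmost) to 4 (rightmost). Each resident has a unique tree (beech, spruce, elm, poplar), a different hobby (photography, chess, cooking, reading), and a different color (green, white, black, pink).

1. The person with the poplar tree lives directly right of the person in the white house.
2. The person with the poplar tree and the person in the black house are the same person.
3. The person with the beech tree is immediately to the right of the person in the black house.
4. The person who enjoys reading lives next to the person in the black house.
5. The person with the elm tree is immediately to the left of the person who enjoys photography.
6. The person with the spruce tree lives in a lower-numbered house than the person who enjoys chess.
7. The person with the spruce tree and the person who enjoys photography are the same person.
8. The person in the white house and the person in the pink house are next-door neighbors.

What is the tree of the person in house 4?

beech

So house 1 gets elm for tree.
From clue 5, the person who enjoys photography must be in house 2.
From clue 7, the person with the spruce tree must be in house 2.
So house 3 gets poplar for tree.
So house 4 gets beech for tree.
From clue 1, the person in the white house must be in house 2.
From clue 2, the person in the black house must be in house 3.
The person who enjoys reading is in house 4 (clue 4).
So house 1 gets cooking for hobby.
So house 3 gets chess for hobby.
House 1 color: only pink fits.
That leaves green as the color for house 4.
So: house 1 = elm/cooking/pink, house 2 = spruce/photography/white, house 3 = poplar/chess/black, house 4 = beech/reading/green.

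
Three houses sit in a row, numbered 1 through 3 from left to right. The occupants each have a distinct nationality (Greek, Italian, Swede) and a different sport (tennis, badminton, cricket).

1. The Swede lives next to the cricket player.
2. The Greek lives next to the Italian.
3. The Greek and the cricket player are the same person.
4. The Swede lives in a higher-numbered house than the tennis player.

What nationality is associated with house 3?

The Swede is narrowed to house 2 or 3; consider each.
Placing it in house 2 leads to a contradiction, so it's in house 3.
By clue 1, the cricket player is in house 2.
Clue 3 places the Greek in house 2.
House 1 nationality: only Italian fits.
That leaves badminton as the sport for house 3.
House 1 sport: only tennis fits.
So: house 1 = Italian/tennis, house 2 = Greek/cricket, house 3 = Swede/badminton.

Swede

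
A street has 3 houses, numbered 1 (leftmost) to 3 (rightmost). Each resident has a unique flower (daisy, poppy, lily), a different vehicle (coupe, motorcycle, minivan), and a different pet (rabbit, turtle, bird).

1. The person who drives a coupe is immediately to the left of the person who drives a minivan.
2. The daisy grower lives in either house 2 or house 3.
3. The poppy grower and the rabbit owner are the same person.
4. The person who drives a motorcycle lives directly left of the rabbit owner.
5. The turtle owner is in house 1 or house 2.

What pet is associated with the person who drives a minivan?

House 3's vehicle must be minivan (nothing else left).
By clue 1, the person who drives a coupe is in house 2.
That leaves lily as the flower for house 1.
So house 1 gets motorcycle for vehicle.
Clue 4 places the rabbit owner in house 2.
House 1's pet must be turtle (nothing else left).
House 3's pet must be bird (nothing else left).
From clue 3, the poppy grower must be in house 2.
House 3 flower: only daisy fits.
So: house 1 = lily/motorcycle/turtle, house 2 = poppy/coupe/rabbit, house 3 = daisy/minivan/bird.

bird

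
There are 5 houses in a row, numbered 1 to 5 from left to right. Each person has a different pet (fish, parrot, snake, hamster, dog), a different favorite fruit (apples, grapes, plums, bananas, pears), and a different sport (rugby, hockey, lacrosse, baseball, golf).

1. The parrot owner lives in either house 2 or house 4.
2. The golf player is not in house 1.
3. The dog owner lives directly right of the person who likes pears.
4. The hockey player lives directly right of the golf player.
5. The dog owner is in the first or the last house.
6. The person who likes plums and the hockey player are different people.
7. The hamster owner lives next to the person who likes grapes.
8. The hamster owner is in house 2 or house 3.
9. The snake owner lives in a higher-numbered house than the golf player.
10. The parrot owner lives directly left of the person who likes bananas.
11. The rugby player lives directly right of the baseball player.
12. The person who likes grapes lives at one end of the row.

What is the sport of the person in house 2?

From clue 5, the dog owner must be in house 5.
The only pet still possible for house 1 is fish.
The person who likes pears is in house 4 (clue 3).
Clue 7: the hamster owner is in house 2.
From clue 7, the person who likes grapes must be in house 1.
House 3 pet: only snake fits.
House 4 pet: only parrot fits.
The golf player is in house 2 (clue 9).
By clue 10, the person who likes bananas is in house 5.
Clue 4: the hockey player is in house 3.
By clue 6, the person who likes plums is in house 2.
So house 3 gets apples for favorite fruit.
That leaves lacrosse as the sport for house 1.
So house 4 gets baseball for sport.
House 5 sport: only rugby fits.
So: house 1 = fish/grapes/lacrosse, house 2 = hamster/plums/golf, house 3 = snake/apples/hockey, house 4 = parrot/pears/baseball, house 5 = dog/bananas/rugby.

golf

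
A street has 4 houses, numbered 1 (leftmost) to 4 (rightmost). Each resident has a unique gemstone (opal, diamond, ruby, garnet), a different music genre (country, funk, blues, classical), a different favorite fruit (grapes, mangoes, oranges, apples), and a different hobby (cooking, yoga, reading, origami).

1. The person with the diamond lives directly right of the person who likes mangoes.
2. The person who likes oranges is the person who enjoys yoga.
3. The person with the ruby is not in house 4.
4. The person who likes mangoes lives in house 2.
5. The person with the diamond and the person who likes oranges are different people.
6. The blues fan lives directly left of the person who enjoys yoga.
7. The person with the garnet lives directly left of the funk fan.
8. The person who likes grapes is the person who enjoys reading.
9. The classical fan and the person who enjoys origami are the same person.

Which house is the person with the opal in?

Clue 4 places the person who likes mangoes in house 2.
From clue 1, the person with the diamond must be in house 3.
From clue 5, the person who likes oranges must be in house 4.
The only gemstone still possible for house 4 is opal.
Clue 2 places the person who enjoys yoga in house 4.
The blues fan is in house 3 (clue 6).
By clue 7, the person with the garnet is in house 1.
House 2 gemstone: only ruby fits.
So house 1 gets classical for music genre.
The only music genre still possible for house 2 is funk.
House 4 music genre: only country fits.
The person who enjoys origami is in house 1 (clue 9).
House 2's hobby must be cooking (nothing else left).
That leaves reading as the hobby for house 3.
Clue 8: the person who likes grapes is in house 3.
House 1 favorite fruit: only apples fits.
So: house 1 = garnet/classical/apples/origami, house 2 = ruby/funk/mangoes/cooking, house 3 = diamond/blues/grapes/reading, house 4 = opal/country/oranges/yoga.

4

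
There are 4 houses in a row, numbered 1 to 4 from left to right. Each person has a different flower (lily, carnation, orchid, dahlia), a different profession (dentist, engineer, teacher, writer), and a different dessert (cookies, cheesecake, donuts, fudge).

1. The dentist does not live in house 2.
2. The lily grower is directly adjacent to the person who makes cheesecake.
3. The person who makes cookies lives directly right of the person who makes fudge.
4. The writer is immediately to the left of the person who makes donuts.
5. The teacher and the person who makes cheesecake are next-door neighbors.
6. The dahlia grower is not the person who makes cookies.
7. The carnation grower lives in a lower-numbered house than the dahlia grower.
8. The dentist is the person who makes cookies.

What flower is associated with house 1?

carnation

The only dessert still possible for house 1 is cheesecake.
By clue 2, the lily grower is in house 2.
By clue 5, the teacher is in house 2.
The carnation grower is narrowed to house 1 or 3; consider each.
Placing it in house 3 leads to a contradiction, so it's in house 1.
The dahlia grower is narrowed to house 3 or 4; consider each.
Placing it in house 4 leads to a contradiction, so it's in house 3.
From clue 6, the person who makes cookies must be in house 4.
The dentist is in house 4 (clue 8).
That leaves orchid as the flower for house 4.
The only dessert still possible for house 2 is donuts.
The only dessert still possible for house 3 is fudge.
From clue 4, the writer must be in house 1.
That leaves engineer as the profession for house 3.
So: house 1 = carnation/writer/cheesecake, house 2 = lily/teacher/donuts, house 3 = dahlia/engineer/fudge, house 4 = orchid/dentist/cookies.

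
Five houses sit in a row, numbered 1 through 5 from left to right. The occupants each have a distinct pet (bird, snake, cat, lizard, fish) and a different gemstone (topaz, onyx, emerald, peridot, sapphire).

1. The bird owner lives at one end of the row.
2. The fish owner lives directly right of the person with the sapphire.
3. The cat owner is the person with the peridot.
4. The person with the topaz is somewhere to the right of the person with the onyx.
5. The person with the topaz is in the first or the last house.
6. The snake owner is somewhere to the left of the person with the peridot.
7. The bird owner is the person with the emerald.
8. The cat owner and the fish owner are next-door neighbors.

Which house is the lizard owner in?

5

The person with the topaz is in house 5 (clue 5).
So house 1 gets emerald for gemstone.
The bird owner is in house 1 (clue 7).
The cat owner is narrowed to house 3 or 4; consider each.
Placing it in house 3 leads to a contradiction, so it's in house 4.
Clue 3: the person with the peridot is in house 4.
The fish owner is in house 3 (clue 2).
From clue 2, the person with the sapphire must be in house 2.
That leaves lizard as the pet for house 5.
That leaves onyx as the gemstone for house 3.
The only pet still possible for house 2 is snake.
So: house 1 = bird/emerald, house 2 = snake/sapphire, house 3 = fish/onyx, house 4 = cat/peridot, house 5 = lizard/topaz.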